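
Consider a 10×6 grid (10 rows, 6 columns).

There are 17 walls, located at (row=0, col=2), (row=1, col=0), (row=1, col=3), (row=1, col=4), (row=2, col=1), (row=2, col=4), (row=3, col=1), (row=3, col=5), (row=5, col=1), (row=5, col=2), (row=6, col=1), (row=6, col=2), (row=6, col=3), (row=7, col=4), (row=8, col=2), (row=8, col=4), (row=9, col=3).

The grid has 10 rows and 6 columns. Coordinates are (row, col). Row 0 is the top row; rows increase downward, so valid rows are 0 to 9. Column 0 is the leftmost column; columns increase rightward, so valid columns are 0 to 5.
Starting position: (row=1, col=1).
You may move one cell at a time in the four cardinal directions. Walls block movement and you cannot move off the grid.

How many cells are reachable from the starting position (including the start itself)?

Answer: Reachable cells: 38

Derivation:
BFS flood-fill from (row=1, col=1):
  Distance 0: (row=1, col=1)
  Distance 1: (row=0, col=1), (row=1, col=2)
  Distance 2: (row=0, col=0), (row=2, col=2)
  Distance 3: (row=2, col=3), (row=3, col=2)
  Distance 4: (row=3, col=3), (row=4, col=2)
  Distance 5: (row=3, col=4), (row=4, col=1), (row=4, col=3)
  Distance 6: (row=4, col=0), (row=4, col=4), (row=5, col=3)
  Distance 7: (row=3, col=0), (row=4, col=5), (row=5, col=0), (row=5, col=4)
  Distance 8: (row=2, col=0), (row=5, col=5), (row=6, col=0), (row=6, col=4)
  Distance 9: (row=6, col=5), (row=7, col=0)
  Distance 10: (row=7, col=1), (row=7, col=5), (row=8, col=0)
  Distance 11: (row=7, col=2), (row=8, col=1), (row=8, col=5), (row=9, col=0)
  Distance 12: (row=7, col=3), (row=9, col=1), (row=9, col=5)
  Distance 13: (row=8, col=3), (row=9, col=2), (row=9, col=4)
Total reachable: 38 (grid has 43 open cells total)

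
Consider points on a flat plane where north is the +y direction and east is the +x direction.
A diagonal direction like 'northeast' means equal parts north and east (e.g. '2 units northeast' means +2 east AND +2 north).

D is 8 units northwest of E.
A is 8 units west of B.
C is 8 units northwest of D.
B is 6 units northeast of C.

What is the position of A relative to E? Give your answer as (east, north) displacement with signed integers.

Place E at the origin (east=0, north=0).
  D is 8 units northwest of E: delta (east=-8, north=+8); D at (east=-8, north=8).
  C is 8 units northwest of D: delta (east=-8, north=+8); C at (east=-16, north=16).
  B is 6 units northeast of C: delta (east=+6, north=+6); B at (east=-10, north=22).
  A is 8 units west of B: delta (east=-8, north=+0); A at (east=-18, north=22).
Therefore A relative to E: (east=-18, north=22).

Answer: A is at (east=-18, north=22) relative to E.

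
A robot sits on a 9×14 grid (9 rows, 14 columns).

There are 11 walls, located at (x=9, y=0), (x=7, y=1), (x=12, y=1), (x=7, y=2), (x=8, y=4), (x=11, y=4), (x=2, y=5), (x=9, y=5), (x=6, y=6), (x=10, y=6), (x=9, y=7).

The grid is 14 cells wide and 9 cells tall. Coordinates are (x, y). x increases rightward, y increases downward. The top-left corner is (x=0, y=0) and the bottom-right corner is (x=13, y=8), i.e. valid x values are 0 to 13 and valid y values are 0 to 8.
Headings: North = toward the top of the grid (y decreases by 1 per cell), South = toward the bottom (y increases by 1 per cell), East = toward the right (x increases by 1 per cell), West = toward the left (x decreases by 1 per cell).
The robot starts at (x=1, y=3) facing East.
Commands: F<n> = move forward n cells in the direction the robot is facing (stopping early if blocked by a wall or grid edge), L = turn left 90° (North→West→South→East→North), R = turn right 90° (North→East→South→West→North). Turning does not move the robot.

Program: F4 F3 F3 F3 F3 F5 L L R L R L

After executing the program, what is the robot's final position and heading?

Answer: Final position: (x=13, y=3), facing West

Derivation:
Start: (x=1, y=3), facing East
  F4: move forward 4, now at (x=5, y=3)
  F3: move forward 3, now at (x=8, y=3)
  F3: move forward 3, now at (x=11, y=3)
  F3: move forward 2/3 (blocked), now at (x=13, y=3)
  F3: move forward 0/3 (blocked), now at (x=13, y=3)
  F5: move forward 0/5 (blocked), now at (x=13, y=3)
  L: turn left, now facing North
  L: turn left, now facing West
  R: turn right, now facing North
  L: turn left, now facing West
  R: turn right, now facing North
  L: turn left, now facing West
Final: (x=13, y=3), facing West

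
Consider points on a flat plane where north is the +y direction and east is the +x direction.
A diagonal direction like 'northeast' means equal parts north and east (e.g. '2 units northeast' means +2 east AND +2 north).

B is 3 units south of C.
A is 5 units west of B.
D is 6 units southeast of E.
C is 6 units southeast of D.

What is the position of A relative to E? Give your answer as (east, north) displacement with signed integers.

Answer: A is at (east=7, north=-15) relative to E.

Derivation:
Place E at the origin (east=0, north=0).
  D is 6 units southeast of E: delta (east=+6, north=-6); D at (east=6, north=-6).
  C is 6 units southeast of D: delta (east=+6, north=-6); C at (east=12, north=-12).
  B is 3 units south of C: delta (east=+0, north=-3); B at (east=12, north=-15).
  A is 5 units west of B: delta (east=-5, north=+0); A at (east=7, north=-15).
Therefore A relative to E: (east=7, north=-15).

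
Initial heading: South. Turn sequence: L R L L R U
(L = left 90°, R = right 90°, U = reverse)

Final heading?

Start: South
  L (left (90° counter-clockwise)) -> East
  R (right (90° clockwise)) -> South
  L (left (90° counter-clockwise)) -> East
  L (left (90° counter-clockwise)) -> North
  R (right (90° clockwise)) -> East
  U (U-turn (180°)) -> West
Final: West

Answer: Final heading: West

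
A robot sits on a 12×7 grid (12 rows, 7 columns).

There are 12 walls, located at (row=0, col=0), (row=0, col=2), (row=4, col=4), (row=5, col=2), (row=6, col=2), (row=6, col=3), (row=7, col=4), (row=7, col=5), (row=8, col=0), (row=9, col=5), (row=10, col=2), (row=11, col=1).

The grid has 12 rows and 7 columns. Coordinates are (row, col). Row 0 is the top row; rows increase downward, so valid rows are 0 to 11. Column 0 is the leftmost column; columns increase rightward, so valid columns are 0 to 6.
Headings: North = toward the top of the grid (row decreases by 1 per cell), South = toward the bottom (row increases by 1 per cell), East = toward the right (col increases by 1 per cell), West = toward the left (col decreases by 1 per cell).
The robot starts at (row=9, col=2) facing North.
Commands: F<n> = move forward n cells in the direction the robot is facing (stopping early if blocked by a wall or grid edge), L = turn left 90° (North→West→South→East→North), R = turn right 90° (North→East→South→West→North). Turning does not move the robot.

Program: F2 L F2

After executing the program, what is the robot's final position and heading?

Start: (row=9, col=2), facing North
  F2: move forward 2, now at (row=7, col=2)
  L: turn left, now facing West
  F2: move forward 2, now at (row=7, col=0)
Final: (row=7, col=0), facing West

Answer: Final position: (row=7, col=0), facing West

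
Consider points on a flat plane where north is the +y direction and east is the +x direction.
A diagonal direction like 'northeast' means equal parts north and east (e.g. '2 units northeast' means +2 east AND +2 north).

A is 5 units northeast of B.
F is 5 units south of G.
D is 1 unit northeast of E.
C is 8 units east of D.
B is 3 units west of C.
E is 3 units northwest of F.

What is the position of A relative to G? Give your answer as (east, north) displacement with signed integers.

Answer: A is at (east=8, north=4) relative to G.

Derivation:
Place G at the origin (east=0, north=0).
  F is 5 units south of G: delta (east=+0, north=-5); F at (east=0, north=-5).
  E is 3 units northwest of F: delta (east=-3, north=+3); E at (east=-3, north=-2).
  D is 1 unit northeast of E: delta (east=+1, north=+1); D at (east=-2, north=-1).
  C is 8 units east of D: delta (east=+8, north=+0); C at (east=6, north=-1).
  B is 3 units west of C: delta (east=-3, north=+0); B at (east=3, north=-1).
  A is 5 units northeast of B: delta (east=+5, north=+5); A at (east=8, north=4).
Therefore A relative to G: (east=8, north=4).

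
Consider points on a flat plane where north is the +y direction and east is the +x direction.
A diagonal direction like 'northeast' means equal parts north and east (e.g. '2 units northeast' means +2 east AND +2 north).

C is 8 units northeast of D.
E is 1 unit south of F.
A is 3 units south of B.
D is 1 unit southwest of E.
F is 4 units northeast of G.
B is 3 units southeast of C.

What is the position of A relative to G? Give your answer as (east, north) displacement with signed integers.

Place G at the origin (east=0, north=0).
  F is 4 units northeast of G: delta (east=+4, north=+4); F at (east=4, north=4).
  E is 1 unit south of F: delta (east=+0, north=-1); E at (east=4, north=3).
  D is 1 unit southwest of E: delta (east=-1, north=-1); D at (east=3, north=2).
  C is 8 units northeast of D: delta (east=+8, north=+8); C at (east=11, north=10).
  B is 3 units southeast of C: delta (east=+3, north=-3); B at (east=14, north=7).
  A is 3 units south of B: delta (east=+0, north=-3); A at (east=14, north=4).
Therefore A relative to G: (east=14, north=4).

Answer: A is at (east=14, north=4) relative to G.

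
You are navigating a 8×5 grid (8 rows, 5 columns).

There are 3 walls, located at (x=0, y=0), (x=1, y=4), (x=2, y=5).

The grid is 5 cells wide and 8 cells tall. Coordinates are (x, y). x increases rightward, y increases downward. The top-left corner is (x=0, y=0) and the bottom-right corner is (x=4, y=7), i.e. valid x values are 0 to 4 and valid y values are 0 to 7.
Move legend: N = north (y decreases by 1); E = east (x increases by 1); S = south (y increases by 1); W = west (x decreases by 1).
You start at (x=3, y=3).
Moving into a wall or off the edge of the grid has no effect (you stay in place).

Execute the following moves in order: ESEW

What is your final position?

Answer: Final position: (x=3, y=4)

Derivation:
Start: (x=3, y=3)
  E (east): (x=3, y=3) -> (x=4, y=3)
  S (south): (x=4, y=3) -> (x=4, y=4)
  E (east): blocked, stay at (x=4, y=4)
  W (west): (x=4, y=4) -> (x=3, y=4)
Final: (x=3, y=4)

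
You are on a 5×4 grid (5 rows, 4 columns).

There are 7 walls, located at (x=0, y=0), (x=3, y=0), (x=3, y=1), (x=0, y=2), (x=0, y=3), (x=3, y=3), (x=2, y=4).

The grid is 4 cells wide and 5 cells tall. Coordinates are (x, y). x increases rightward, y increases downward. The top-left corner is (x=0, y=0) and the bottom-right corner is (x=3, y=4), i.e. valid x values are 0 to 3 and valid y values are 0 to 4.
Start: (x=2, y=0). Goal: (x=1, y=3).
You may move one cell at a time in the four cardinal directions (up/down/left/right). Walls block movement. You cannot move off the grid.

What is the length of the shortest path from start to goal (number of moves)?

Answer: Shortest path length: 4

Derivation:
BFS from (x=2, y=0) until reaching (x=1, y=3):
  Distance 0: (x=2, y=0)
  Distance 1: (x=1, y=0), (x=2, y=1)
  Distance 2: (x=1, y=1), (x=2, y=2)
  Distance 3: (x=0, y=1), (x=1, y=2), (x=3, y=2), (x=2, y=3)
  Distance 4: (x=1, y=3)  <- goal reached here
One shortest path (4 moves): (x=2, y=0) -> (x=1, y=0) -> (x=1, y=1) -> (x=1, y=2) -> (x=1, y=3)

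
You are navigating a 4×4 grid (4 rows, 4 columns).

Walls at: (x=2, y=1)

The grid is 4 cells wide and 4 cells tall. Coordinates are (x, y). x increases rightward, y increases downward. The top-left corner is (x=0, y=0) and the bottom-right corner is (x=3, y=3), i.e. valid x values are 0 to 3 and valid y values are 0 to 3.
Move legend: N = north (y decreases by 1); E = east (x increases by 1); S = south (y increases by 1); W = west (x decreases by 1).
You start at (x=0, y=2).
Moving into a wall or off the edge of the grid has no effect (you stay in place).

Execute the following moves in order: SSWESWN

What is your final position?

Answer: Final position: (x=0, y=2)

Derivation:
Start: (x=0, y=2)
  S (south): (x=0, y=2) -> (x=0, y=3)
  S (south): blocked, stay at (x=0, y=3)
  W (west): blocked, stay at (x=0, y=3)
  E (east): (x=0, y=3) -> (x=1, y=3)
  S (south): blocked, stay at (x=1, y=3)
  W (west): (x=1, y=3) -> (x=0, y=3)
  N (north): (x=0, y=3) -> (x=0, y=2)
Final: (x=0, y=2)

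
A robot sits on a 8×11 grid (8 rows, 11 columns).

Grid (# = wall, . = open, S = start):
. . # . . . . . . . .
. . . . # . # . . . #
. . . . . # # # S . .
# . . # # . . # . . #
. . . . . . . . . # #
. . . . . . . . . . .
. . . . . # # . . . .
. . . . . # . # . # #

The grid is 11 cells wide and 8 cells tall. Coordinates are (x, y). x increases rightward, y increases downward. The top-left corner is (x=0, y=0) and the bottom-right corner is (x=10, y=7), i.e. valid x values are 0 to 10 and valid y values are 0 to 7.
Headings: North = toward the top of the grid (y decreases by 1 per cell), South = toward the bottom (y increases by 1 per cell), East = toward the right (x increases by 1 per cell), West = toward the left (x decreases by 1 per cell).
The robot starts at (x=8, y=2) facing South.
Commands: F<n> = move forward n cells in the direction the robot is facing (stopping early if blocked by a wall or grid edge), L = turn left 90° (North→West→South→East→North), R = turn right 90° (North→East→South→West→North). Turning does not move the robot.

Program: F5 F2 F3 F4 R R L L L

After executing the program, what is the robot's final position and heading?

Start: (x=8, y=2), facing South
  F5: move forward 5, now at (x=8, y=7)
  F2: move forward 0/2 (blocked), now at (x=8, y=7)
  F3: move forward 0/3 (blocked), now at (x=8, y=7)
  F4: move forward 0/4 (blocked), now at (x=8, y=7)
  R: turn right, now facing West
  R: turn right, now facing North
  L: turn left, now facing West
  L: turn left, now facing South
  L: turn left, now facing East
Final: (x=8, y=7), facing East

Answer: Final position: (x=8, y=7), facing East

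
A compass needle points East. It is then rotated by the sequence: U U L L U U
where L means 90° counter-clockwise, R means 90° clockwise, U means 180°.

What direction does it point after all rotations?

Start: East
  U (U-turn (180°)) -> West
  U (U-turn (180°)) -> East
  L (left (90° counter-clockwise)) -> North
  L (left (90° counter-clockwise)) -> West
  U (U-turn (180°)) -> East
  U (U-turn (180°)) -> West
Final: West

Answer: Final heading: West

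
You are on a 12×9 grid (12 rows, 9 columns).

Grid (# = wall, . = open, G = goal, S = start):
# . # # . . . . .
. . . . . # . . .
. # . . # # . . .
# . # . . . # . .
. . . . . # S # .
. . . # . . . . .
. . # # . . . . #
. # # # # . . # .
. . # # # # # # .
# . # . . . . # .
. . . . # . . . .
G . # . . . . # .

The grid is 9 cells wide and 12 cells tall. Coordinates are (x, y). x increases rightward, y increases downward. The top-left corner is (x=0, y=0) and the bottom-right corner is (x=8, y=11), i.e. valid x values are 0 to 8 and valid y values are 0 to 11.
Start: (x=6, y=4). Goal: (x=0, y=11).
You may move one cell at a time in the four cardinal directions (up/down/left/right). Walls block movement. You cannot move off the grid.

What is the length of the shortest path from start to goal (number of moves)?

BFS from (x=6, y=4) until reaching (x=0, y=11):
  Distance 0: (x=6, y=4)
  Distance 1: (x=6, y=5)
  Distance 2: (x=5, y=5), (x=7, y=5), (x=6, y=6)
  Distance 3: (x=4, y=5), (x=8, y=5), (x=5, y=6), (x=7, y=6), (x=6, y=7)
  Distance 4: (x=4, y=4), (x=8, y=4), (x=4, y=6), (x=5, y=7)
  Distance 5: (x=4, y=3), (x=8, y=3), (x=3, y=4)
  Distance 6: (x=8, y=2), (x=3, y=3), (x=5, y=3), (x=7, y=3), (x=2, y=4)
  Distance 7: (x=8, y=1), (x=3, y=2), (x=7, y=2), (x=1, y=4), (x=2, y=5)
  Distance 8: (x=8, y=0), (x=3, y=1), (x=7, y=1), (x=2, y=2), (x=6, y=2), (x=1, y=3), (x=0, y=4), (x=1, y=5)
  Distance 9: (x=7, y=0), (x=2, y=1), (x=4, y=1), (x=6, y=1), (x=0, y=5), (x=1, y=6)
  Distance 10: (x=4, y=0), (x=6, y=0), (x=1, y=1), (x=0, y=6)
  Distance 11: (x=1, y=0), (x=5, y=0), (x=0, y=1), (x=0, y=7)
  Distance 12: (x=0, y=2), (x=0, y=8)
  Distance 13: (x=1, y=8)
  Distance 14: (x=1, y=9)
  Distance 15: (x=1, y=10)
  Distance 16: (x=0, y=10), (x=2, y=10), (x=1, y=11)
  Distance 17: (x=3, y=10), (x=0, y=11)  <- goal reached here
One shortest path (17 moves): (x=6, y=4) -> (x=6, y=5) -> (x=5, y=5) -> (x=4, y=5) -> (x=4, y=4) -> (x=3, y=4) -> (x=2, y=4) -> (x=1, y=4) -> (x=0, y=4) -> (x=0, y=5) -> (x=0, y=6) -> (x=0, y=7) -> (x=0, y=8) -> (x=1, y=8) -> (x=1, y=9) -> (x=1, y=10) -> (x=0, y=10) -> (x=0, y=11)

Answer: Shortest path length: 17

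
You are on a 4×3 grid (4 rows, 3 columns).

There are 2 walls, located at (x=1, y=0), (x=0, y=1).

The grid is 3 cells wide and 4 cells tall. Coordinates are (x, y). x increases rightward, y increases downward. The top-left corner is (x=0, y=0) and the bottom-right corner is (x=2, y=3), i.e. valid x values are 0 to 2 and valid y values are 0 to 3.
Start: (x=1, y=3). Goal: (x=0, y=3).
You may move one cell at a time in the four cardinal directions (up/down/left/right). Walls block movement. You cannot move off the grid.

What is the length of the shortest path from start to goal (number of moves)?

BFS from (x=1, y=3) until reaching (x=0, y=3):
  Distance 0: (x=1, y=3)
  Distance 1: (x=1, y=2), (x=0, y=3), (x=2, y=3)  <- goal reached here
One shortest path (1 moves): (x=1, y=3) -> (x=0, y=3)

Answer: Shortest path length: 1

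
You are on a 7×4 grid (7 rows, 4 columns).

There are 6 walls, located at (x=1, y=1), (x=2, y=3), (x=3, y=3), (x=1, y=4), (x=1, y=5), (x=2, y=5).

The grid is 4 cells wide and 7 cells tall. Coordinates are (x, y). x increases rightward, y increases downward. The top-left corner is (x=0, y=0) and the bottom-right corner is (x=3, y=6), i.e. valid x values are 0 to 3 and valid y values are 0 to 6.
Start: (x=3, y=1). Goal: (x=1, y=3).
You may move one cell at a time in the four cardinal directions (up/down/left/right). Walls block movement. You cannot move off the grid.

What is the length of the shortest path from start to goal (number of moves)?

Answer: Shortest path length: 4

Derivation:
BFS from (x=3, y=1) until reaching (x=1, y=3):
  Distance 0: (x=3, y=1)
  Distance 1: (x=3, y=0), (x=2, y=1), (x=3, y=2)
  Distance 2: (x=2, y=0), (x=2, y=2)
  Distance 3: (x=1, y=0), (x=1, y=2)
  Distance 4: (x=0, y=0), (x=0, y=2), (x=1, y=3)  <- goal reached here
One shortest path (4 moves): (x=3, y=1) -> (x=2, y=1) -> (x=2, y=2) -> (x=1, y=2) -> (x=1, y=3)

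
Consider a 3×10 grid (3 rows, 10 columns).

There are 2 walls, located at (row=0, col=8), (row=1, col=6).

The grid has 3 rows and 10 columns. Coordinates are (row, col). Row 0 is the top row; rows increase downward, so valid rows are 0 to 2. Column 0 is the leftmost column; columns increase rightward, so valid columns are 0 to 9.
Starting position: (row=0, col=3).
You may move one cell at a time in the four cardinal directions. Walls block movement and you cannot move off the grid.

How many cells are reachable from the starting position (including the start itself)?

Answer: Reachable cells: 28

Derivation:
BFS flood-fill from (row=0, col=3):
  Distance 0: (row=0, col=3)
  Distance 1: (row=0, col=2), (row=0, col=4), (row=1, col=3)
  Distance 2: (row=0, col=1), (row=0, col=5), (row=1, col=2), (row=1, col=4), (row=2, col=3)
  Distance 3: (row=0, col=0), (row=0, col=6), (row=1, col=1), (row=1, col=5), (row=2, col=2), (row=2, col=4)
  Distance 4: (row=0, col=7), (row=1, col=0), (row=2, col=1), (row=2, col=5)
  Distance 5: (row=1, col=7), (row=2, col=0), (row=2, col=6)
  Distance 6: (row=1, col=8), (row=2, col=7)
  Distance 7: (row=1, col=9), (row=2, col=8)
  Distance 8: (row=0, col=9), (row=2, col=9)
Total reachable: 28 (grid has 28 open cells total)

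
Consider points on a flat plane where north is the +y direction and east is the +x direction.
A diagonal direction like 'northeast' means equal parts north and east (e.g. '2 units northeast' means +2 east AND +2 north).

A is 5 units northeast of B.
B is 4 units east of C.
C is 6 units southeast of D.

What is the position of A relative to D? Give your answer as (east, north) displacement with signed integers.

Place D at the origin (east=0, north=0).
  C is 6 units southeast of D: delta (east=+6, north=-6); C at (east=6, north=-6).
  B is 4 units east of C: delta (east=+4, north=+0); B at (east=10, north=-6).
  A is 5 units northeast of B: delta (east=+5, north=+5); A at (east=15, north=-1).
Therefore A relative to D: (east=15, north=-1).

Answer: A is at (east=15, north=-1) relative to D.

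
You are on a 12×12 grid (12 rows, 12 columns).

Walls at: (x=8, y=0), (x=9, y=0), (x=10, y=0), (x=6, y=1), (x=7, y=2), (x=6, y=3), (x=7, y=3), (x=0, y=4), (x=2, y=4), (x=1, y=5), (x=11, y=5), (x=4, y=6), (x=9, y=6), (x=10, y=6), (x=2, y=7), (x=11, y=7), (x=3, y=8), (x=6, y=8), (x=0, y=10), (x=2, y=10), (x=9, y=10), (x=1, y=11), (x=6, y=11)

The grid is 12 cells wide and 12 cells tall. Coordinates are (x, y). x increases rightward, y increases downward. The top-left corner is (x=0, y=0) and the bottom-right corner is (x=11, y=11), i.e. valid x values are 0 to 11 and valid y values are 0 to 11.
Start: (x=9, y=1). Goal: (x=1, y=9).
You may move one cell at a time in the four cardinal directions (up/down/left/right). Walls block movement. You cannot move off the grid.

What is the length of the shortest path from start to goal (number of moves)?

Answer: Shortest path length: 16

Derivation:
BFS from (x=9, y=1) until reaching (x=1, y=9):
  Distance 0: (x=9, y=1)
  Distance 1: (x=8, y=1), (x=10, y=1), (x=9, y=2)
  Distance 2: (x=7, y=1), (x=11, y=1), (x=8, y=2), (x=10, y=2), (x=9, y=3)
  Distance 3: (x=7, y=0), (x=11, y=0), (x=11, y=2), (x=8, y=3), (x=10, y=3), (x=9, y=4)
  Distance 4: (x=6, y=0), (x=11, y=3), (x=8, y=4), (x=10, y=4), (x=9, y=5)
  Distance 5: (x=5, y=0), (x=7, y=4), (x=11, y=4), (x=8, y=5), (x=10, y=5)
  Distance 6: (x=4, y=0), (x=5, y=1), (x=6, y=4), (x=7, y=5), (x=8, y=6)
  Distance 7: (x=3, y=0), (x=4, y=1), (x=5, y=2), (x=5, y=4), (x=6, y=5), (x=7, y=6), (x=8, y=7)
  Distance 8: (x=2, y=0), (x=3, y=1), (x=4, y=2), (x=6, y=2), (x=5, y=3), (x=4, y=4), (x=5, y=5), (x=6, y=6), (x=7, y=7), (x=9, y=7), (x=8, y=8)
  Distance 9: (x=1, y=0), (x=2, y=1), (x=3, y=2), (x=4, y=3), (x=3, y=4), (x=4, y=5), (x=5, y=6), (x=6, y=7), (x=10, y=7), (x=7, y=8), (x=9, y=8), (x=8, y=9)
  Distance 10: (x=0, y=0), (x=1, y=1), (x=2, y=2), (x=3, y=3), (x=3, y=5), (x=5, y=7), (x=10, y=8), (x=7, y=9), (x=9, y=9), (x=8, y=10)
  Distance 11: (x=0, y=1), (x=1, y=2), (x=2, y=3), (x=2, y=5), (x=3, y=6), (x=4, y=7), (x=5, y=8), (x=11, y=8), (x=6, y=9), (x=10, y=9), (x=7, y=10), (x=8, y=11)
  Distance 12: (x=0, y=2), (x=1, y=3), (x=2, y=6), (x=3, y=7), (x=4, y=8), (x=5, y=9), (x=11, y=9), (x=6, y=10), (x=10, y=10), (x=7, y=11), (x=9, y=11)
  Distance 13: (x=0, y=3), (x=1, y=4), (x=1, y=6), (x=4, y=9), (x=5, y=10), (x=11, y=10), (x=10, y=11)
  Distance 14: (x=0, y=6), (x=1, y=7), (x=3, y=9), (x=4, y=10), (x=5, y=11), (x=11, y=11)
  Distance 15: (x=0, y=5), (x=0, y=7), (x=1, y=8), (x=2, y=9), (x=3, y=10), (x=4, y=11)
  Distance 16: (x=0, y=8), (x=2, y=8), (x=1, y=9), (x=3, y=11)  <- goal reached here
One shortest path (16 moves): (x=9, y=1) -> (x=8, y=1) -> (x=8, y=2) -> (x=8, y=3) -> (x=8, y=4) -> (x=7, y=4) -> (x=6, y=4) -> (x=5, y=4) -> (x=4, y=4) -> (x=3, y=4) -> (x=3, y=5) -> (x=2, y=5) -> (x=2, y=6) -> (x=1, y=6) -> (x=1, y=7) -> (x=1, y=8) -> (x=1, y=9)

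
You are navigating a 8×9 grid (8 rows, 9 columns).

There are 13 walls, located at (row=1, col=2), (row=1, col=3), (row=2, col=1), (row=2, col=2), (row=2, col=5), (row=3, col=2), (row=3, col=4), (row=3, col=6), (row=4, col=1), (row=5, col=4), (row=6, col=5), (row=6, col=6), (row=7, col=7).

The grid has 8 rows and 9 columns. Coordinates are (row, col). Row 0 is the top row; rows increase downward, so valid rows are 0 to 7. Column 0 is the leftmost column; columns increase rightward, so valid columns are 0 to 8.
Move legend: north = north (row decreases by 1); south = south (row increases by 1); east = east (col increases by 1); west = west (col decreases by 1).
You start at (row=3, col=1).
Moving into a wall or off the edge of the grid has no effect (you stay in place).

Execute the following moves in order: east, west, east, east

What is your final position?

Start: (row=3, col=1)
  east (east): blocked, stay at (row=3, col=1)
  west (west): (row=3, col=1) -> (row=3, col=0)
  east (east): (row=3, col=0) -> (row=3, col=1)
  east (east): blocked, stay at (row=3, col=1)
Final: (row=3, col=1)

Answer: Final position: (row=3, col=1)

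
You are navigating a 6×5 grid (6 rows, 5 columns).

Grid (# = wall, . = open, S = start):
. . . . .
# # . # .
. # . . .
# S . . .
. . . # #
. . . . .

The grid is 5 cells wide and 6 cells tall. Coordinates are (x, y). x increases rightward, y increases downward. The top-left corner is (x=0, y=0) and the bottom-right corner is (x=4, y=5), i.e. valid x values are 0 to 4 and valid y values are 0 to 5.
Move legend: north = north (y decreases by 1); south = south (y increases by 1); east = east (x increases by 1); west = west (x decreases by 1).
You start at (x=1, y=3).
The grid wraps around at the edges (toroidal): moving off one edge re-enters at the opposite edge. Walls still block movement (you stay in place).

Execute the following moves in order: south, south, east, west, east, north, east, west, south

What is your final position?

Answer: Final position: (x=1, y=5)

Derivation:
Start: (x=1, y=3)
  south (south): (x=1, y=3) -> (x=1, y=4)
  south (south): (x=1, y=4) -> (x=1, y=5)
  east (east): (x=1, y=5) -> (x=2, y=5)
  west (west): (x=2, y=5) -> (x=1, y=5)
  east (east): (x=1, y=5) -> (x=2, y=5)
  north (north): (x=2, y=5) -> (x=2, y=4)
  east (east): blocked, stay at (x=2, y=4)
  west (west): (x=2, y=4) -> (x=1, y=4)
  south (south): (x=1, y=4) -> (x=1, y=5)
Final: (x=1, y=5)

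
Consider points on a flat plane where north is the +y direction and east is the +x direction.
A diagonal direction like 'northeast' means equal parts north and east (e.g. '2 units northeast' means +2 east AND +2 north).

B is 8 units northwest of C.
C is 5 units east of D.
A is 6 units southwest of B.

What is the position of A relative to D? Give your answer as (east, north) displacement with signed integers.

Answer: A is at (east=-9, north=2) relative to D.

Derivation:
Place D at the origin (east=0, north=0).
  C is 5 units east of D: delta (east=+5, north=+0); C at (east=5, north=0).
  B is 8 units northwest of C: delta (east=-8, north=+8); B at (east=-3, north=8).
  A is 6 units southwest of B: delta (east=-6, north=-6); A at (east=-9, north=2).
Therefore A relative to D: (east=-9, north=2).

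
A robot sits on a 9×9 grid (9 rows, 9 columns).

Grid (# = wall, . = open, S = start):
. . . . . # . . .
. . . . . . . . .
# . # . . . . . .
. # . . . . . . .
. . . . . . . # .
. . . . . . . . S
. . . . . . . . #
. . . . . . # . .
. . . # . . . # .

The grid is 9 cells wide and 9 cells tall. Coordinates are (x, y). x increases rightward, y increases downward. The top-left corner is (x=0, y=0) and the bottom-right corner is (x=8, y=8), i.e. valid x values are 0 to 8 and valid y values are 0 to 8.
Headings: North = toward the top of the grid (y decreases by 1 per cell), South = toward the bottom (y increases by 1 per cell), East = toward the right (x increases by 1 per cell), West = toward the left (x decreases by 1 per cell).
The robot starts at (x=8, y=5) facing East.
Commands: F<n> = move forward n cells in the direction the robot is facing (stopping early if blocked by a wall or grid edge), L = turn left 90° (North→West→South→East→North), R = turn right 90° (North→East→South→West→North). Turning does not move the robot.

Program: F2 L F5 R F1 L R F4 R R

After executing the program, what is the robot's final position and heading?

Start: (x=8, y=5), facing East
  F2: move forward 0/2 (blocked), now at (x=8, y=5)
  L: turn left, now facing North
  F5: move forward 5, now at (x=8, y=0)
  R: turn right, now facing East
  F1: move forward 0/1 (blocked), now at (x=8, y=0)
  L: turn left, now facing North
  R: turn right, now facing East
  F4: move forward 0/4 (blocked), now at (x=8, y=0)
  R: turn right, now facing South
  R: turn right, now facing West
Final: (x=8, y=0), facing West

Answer: Final position: (x=8, y=0), facing West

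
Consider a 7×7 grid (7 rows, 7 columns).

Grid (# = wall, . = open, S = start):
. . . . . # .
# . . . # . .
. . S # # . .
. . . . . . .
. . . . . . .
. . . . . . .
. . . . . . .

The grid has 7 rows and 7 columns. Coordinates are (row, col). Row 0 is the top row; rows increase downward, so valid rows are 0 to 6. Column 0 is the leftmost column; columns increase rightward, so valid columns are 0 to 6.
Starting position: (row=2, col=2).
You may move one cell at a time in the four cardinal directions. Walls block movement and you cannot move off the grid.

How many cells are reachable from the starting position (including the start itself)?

Answer: Reachable cells: 44

Derivation:
BFS flood-fill from (row=2, col=2):
  Distance 0: (row=2, col=2)
  Distance 1: (row=1, col=2), (row=2, col=1), (row=3, col=2)
  Distance 2: (row=0, col=2), (row=1, col=1), (row=1, col=3), (row=2, col=0), (row=3, col=1), (row=3, col=3), (row=4, col=2)
  Distance 3: (row=0, col=1), (row=0, col=3), (row=3, col=0), (row=3, col=4), (row=4, col=1), (row=4, col=3), (row=5, col=2)
  Distance 4: (row=0, col=0), (row=0, col=4), (row=3, col=5), (row=4, col=0), (row=4, col=4), (row=5, col=1), (row=5, col=3), (row=6, col=2)
  Distance 5: (row=2, col=5), (row=3, col=6), (row=4, col=5), (row=5, col=0), (row=5, col=4), (row=6, col=1), (row=6, col=3)
  Distance 6: (row=1, col=5), (row=2, col=6), (row=4, col=6), (row=5, col=5), (row=6, col=0), (row=6, col=4)
  Distance 7: (row=1, col=6), (row=5, col=6), (row=6, col=5)
  Distance 8: (row=0, col=6), (row=6, col=6)
Total reachable: 44 (grid has 44 open cells total)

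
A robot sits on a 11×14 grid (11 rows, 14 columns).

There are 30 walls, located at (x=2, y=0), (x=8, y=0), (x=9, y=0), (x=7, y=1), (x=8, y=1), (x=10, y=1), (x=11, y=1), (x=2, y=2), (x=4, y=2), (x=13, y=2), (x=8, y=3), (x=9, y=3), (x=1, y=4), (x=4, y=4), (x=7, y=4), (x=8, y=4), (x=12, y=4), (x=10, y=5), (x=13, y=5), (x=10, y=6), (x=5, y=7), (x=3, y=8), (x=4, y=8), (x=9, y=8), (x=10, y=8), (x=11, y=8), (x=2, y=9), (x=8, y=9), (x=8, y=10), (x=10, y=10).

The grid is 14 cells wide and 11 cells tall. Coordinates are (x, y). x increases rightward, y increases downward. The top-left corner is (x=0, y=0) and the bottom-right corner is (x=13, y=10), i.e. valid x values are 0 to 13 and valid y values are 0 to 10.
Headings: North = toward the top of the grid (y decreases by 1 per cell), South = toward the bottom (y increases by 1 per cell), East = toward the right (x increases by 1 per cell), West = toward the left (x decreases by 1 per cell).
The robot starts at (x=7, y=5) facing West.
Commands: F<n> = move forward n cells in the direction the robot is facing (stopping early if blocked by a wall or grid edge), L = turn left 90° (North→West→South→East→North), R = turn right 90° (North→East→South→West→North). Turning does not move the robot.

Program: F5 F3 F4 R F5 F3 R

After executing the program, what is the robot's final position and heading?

Answer: Final position: (x=0, y=0), facing East

Derivation:
Start: (x=7, y=5), facing West
  F5: move forward 5, now at (x=2, y=5)
  F3: move forward 2/3 (blocked), now at (x=0, y=5)
  F4: move forward 0/4 (blocked), now at (x=0, y=5)
  R: turn right, now facing North
  F5: move forward 5, now at (x=0, y=0)
  F3: move forward 0/3 (blocked), now at (x=0, y=0)
  R: turn right, now facing East
Final: (x=0, y=0), facing East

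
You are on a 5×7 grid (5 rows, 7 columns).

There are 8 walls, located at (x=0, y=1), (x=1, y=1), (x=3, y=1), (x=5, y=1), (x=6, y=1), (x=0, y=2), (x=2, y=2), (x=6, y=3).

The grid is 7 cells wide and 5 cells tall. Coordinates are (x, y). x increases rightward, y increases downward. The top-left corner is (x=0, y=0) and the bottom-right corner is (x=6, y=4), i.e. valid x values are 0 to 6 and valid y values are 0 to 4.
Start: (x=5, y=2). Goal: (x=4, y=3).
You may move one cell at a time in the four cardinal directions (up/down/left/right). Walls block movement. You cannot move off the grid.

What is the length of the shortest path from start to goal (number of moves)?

BFS from (x=5, y=2) until reaching (x=4, y=3):
  Distance 0: (x=5, y=2)
  Distance 1: (x=4, y=2), (x=6, y=2), (x=5, y=3)
  Distance 2: (x=4, y=1), (x=3, y=2), (x=4, y=3), (x=5, y=4)  <- goal reached here
One shortest path (2 moves): (x=5, y=2) -> (x=4, y=2) -> (x=4, y=3)

Answer: Shortest path length: 2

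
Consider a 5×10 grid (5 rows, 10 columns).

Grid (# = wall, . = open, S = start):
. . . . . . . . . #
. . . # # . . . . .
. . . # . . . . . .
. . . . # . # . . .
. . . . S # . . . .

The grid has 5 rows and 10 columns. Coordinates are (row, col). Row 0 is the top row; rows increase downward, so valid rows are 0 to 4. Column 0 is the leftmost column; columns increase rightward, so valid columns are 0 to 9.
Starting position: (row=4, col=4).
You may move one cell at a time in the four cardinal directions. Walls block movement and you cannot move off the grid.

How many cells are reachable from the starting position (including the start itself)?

BFS flood-fill from (row=4, col=4):
  Distance 0: (row=4, col=4)
  Distance 1: (row=4, col=3)
  Distance 2: (row=3, col=3), (row=4, col=2)
  Distance 3: (row=3, col=2), (row=4, col=1)
  Distance 4: (row=2, col=2), (row=3, col=1), (row=4, col=0)
  Distance 5: (row=1, col=2), (row=2, col=1), (row=3, col=0)
  Distance 6: (row=0, col=2), (row=1, col=1), (row=2, col=0)
  Distance 7: (row=0, col=1), (row=0, col=3), (row=1, col=0)
  Distance 8: (row=0, col=0), (row=0, col=4)
  Distance 9: (row=0, col=5)
  Distance 10: (row=0, col=6), (row=1, col=5)
  Distance 11: (row=0, col=7), (row=1, col=6), (row=2, col=5)
  Distance 12: (row=0, col=8), (row=1, col=7), (row=2, col=4), (row=2, col=6), (row=3, col=5)
  Distance 13: (row=1, col=8), (row=2, col=7)
  Distance 14: (row=1, col=9), (row=2, col=8), (row=3, col=7)
  Distance 15: (row=2, col=9), (row=3, col=8), (row=4, col=7)
  Distance 16: (row=3, col=9), (row=4, col=6), (row=4, col=8)
  Distance 17: (row=4, col=9)
Total reachable: 43 (grid has 43 open cells total)

Answer: Reachable cells: 43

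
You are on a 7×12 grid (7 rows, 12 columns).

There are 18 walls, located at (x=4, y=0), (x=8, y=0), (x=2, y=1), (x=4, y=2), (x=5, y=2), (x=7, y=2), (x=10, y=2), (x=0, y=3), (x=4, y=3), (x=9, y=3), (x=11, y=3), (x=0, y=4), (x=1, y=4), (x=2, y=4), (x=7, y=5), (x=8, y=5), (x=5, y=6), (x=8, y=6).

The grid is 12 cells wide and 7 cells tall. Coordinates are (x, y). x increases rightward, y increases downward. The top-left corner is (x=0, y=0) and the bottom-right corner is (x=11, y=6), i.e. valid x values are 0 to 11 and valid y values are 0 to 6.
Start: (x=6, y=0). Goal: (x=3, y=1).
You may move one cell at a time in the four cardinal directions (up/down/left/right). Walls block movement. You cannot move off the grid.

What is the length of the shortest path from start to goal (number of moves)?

BFS from (x=6, y=0) until reaching (x=3, y=1):
  Distance 0: (x=6, y=0)
  Distance 1: (x=5, y=0), (x=7, y=0), (x=6, y=1)
  Distance 2: (x=5, y=1), (x=7, y=1), (x=6, y=2)
  Distance 3: (x=4, y=1), (x=8, y=1), (x=6, y=3)
  Distance 4: (x=3, y=1), (x=9, y=1), (x=8, y=2), (x=5, y=3), (x=7, y=3), (x=6, y=4)  <- goal reached here
One shortest path (4 moves): (x=6, y=0) -> (x=5, y=0) -> (x=5, y=1) -> (x=4, y=1) -> (x=3, y=1)

Answer: Shortest path length: 4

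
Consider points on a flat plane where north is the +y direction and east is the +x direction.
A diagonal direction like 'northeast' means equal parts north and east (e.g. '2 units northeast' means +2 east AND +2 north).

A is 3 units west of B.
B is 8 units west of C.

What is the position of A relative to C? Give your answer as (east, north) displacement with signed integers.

Place C at the origin (east=0, north=0).
  B is 8 units west of C: delta (east=-8, north=+0); B at (east=-8, north=0).
  A is 3 units west of B: delta (east=-3, north=+0); A at (east=-11, north=0).
Therefore A relative to C: (east=-11, north=0).

Answer: A is at (east=-11, north=0) relative to C.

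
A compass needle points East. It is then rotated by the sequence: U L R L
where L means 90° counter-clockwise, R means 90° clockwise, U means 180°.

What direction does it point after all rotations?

Answer: Final heading: South

Derivation:
Start: East
  U (U-turn (180°)) -> West
  L (left (90° counter-clockwise)) -> South
  R (right (90° clockwise)) -> West
  L (left (90° counter-clockwise)) -> South
Final: South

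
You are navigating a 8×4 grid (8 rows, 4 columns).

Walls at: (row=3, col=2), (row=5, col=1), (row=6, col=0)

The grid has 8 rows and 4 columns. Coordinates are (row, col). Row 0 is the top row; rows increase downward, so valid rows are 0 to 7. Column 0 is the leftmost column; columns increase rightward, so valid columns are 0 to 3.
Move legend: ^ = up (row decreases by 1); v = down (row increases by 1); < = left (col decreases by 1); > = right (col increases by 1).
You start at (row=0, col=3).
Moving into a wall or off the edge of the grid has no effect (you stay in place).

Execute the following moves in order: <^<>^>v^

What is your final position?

Start: (row=0, col=3)
  < (left): (row=0, col=3) -> (row=0, col=2)
  ^ (up): blocked, stay at (row=0, col=2)
  < (left): (row=0, col=2) -> (row=0, col=1)
  > (right): (row=0, col=1) -> (row=0, col=2)
  ^ (up): blocked, stay at (row=0, col=2)
  > (right): (row=0, col=2) -> (row=0, col=3)
  v (down): (row=0, col=3) -> (row=1, col=3)
  ^ (up): (row=1, col=3) -> (row=0, col=3)
Final: (row=0, col=3)

Answer: Final position: (row=0, col=3)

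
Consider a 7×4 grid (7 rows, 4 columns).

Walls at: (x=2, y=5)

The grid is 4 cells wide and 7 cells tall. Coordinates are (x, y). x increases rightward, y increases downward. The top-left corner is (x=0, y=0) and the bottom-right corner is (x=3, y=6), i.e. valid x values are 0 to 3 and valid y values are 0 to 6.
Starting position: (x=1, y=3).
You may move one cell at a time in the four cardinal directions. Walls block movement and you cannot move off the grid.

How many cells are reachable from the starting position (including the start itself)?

BFS flood-fill from (x=1, y=3):
  Distance 0: (x=1, y=3)
  Distance 1: (x=1, y=2), (x=0, y=3), (x=2, y=3), (x=1, y=4)
  Distance 2: (x=1, y=1), (x=0, y=2), (x=2, y=2), (x=3, y=3), (x=0, y=4), (x=2, y=4), (x=1, y=5)
  Distance 3: (x=1, y=0), (x=0, y=1), (x=2, y=1), (x=3, y=2), (x=3, y=4), (x=0, y=5), (x=1, y=6)
  Distance 4: (x=0, y=0), (x=2, y=0), (x=3, y=1), (x=3, y=5), (x=0, y=6), (x=2, y=6)
  Distance 5: (x=3, y=0), (x=3, y=6)
Total reachable: 27 (grid has 27 open cells total)

Answer: Reachable cells: 27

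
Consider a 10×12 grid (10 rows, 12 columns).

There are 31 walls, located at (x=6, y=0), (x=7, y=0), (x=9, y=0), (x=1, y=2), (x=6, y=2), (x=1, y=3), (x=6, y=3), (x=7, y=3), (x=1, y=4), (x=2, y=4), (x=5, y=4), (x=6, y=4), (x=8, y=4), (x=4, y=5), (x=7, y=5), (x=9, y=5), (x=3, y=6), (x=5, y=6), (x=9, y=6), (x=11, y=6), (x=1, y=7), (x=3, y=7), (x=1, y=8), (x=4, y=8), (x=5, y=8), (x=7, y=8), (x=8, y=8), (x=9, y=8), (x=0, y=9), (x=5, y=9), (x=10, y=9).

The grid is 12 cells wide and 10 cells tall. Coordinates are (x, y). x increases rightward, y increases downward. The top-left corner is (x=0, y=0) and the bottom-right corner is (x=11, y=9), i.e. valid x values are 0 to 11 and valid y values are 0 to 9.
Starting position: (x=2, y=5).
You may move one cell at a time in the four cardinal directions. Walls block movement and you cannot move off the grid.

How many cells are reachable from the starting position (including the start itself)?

Answer: Reachable cells: 88

Derivation:
BFS flood-fill from (x=2, y=5):
  Distance 0: (x=2, y=5)
  Distance 1: (x=1, y=5), (x=3, y=5), (x=2, y=6)
  Distance 2: (x=3, y=4), (x=0, y=5), (x=1, y=6), (x=2, y=7)
  Distance 3: (x=3, y=3), (x=0, y=4), (x=4, y=4), (x=0, y=6), (x=2, y=8)
  Distance 4: (x=3, y=2), (x=0, y=3), (x=2, y=3), (x=4, y=3), (x=0, y=7), (x=3, y=8), (x=2, y=9)
  Distance 5: (x=3, y=1), (x=0, y=2), (x=2, y=2), (x=4, y=2), (x=5, y=3), (x=0, y=8), (x=1, y=9), (x=3, y=9)
  Distance 6: (x=3, y=0), (x=0, y=1), (x=2, y=1), (x=4, y=1), (x=5, y=2), (x=4, y=9)
  Distance 7: (x=0, y=0), (x=2, y=0), (x=4, y=0), (x=1, y=1), (x=5, y=1)
  Distance 8: (x=1, y=0), (x=5, y=0), (x=6, y=1)
  Distance 9: (x=7, y=1)
  Distance 10: (x=8, y=1), (x=7, y=2)
  Distance 11: (x=8, y=0), (x=9, y=1), (x=8, y=2)
  Distance 12: (x=10, y=1), (x=9, y=2), (x=8, y=3)
  Distance 13: (x=10, y=0), (x=11, y=1), (x=10, y=2), (x=9, y=3)
  Distance 14: (x=11, y=0), (x=11, y=2), (x=10, y=3), (x=9, y=4)
  Distance 15: (x=11, y=3), (x=10, y=4)
  Distance 16: (x=11, y=4), (x=10, y=5)
  Distance 17: (x=11, y=5), (x=10, y=6)
  Distance 18: (x=10, y=7)
  Distance 19: (x=9, y=7), (x=11, y=7), (x=10, y=8)
  Distance 20: (x=8, y=7), (x=11, y=8)
  Distance 21: (x=8, y=6), (x=7, y=7), (x=11, y=9)
  Distance 22: (x=8, y=5), (x=7, y=6), (x=6, y=7)
  Distance 23: (x=6, y=6), (x=5, y=7), (x=6, y=8)
  Distance 24: (x=6, y=5), (x=4, y=7), (x=6, y=9)
  Distance 25: (x=5, y=5), (x=4, y=6), (x=7, y=9)
  Distance 26: (x=8, y=9)
  Distance 27: (x=9, y=9)
Total reachable: 88 (grid has 89 open cells total)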